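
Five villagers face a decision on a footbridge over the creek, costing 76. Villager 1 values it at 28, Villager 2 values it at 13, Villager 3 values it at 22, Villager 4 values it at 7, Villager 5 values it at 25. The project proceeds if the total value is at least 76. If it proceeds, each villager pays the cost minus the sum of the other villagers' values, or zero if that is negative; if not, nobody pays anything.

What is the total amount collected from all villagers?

18

Total value 95 ≥ cost 76, so it is built.
Villager 1: others sum to 67; max(0, 76 - 67) = 9.
Villager 2: others sum to 82; max(0, 76 - 82) = 0.
Villager 3: others sum to 73; max(0, 76 - 73) = 3.
Villager 4: others sum to 88; max(0, 76 - 88) = 0.
Villager 5: others sum to 70; max(0, 76 - 70) = 6.
Total collected = 9 + 0 + 3 + 0 + 6 = 18.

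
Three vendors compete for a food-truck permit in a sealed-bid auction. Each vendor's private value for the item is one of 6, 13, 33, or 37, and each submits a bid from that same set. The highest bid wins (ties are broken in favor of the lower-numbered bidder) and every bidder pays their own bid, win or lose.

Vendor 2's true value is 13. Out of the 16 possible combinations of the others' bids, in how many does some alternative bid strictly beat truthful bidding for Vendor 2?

Others bid (6, 33): truth gives -13; bid 6 gives -6 > -13. Violating.
Others bid (6, 37): truth gives -13; bid 6 gives -6 > -13. Violating.
Others bid (13, 6): truth gives -13; bid 6 gives -6 > -13. Violating.
Others bid (13, 13): truth gives -13; bid 6 gives -6 > -13. Violating.
Others bid (6, 6): truth gives 0; no alternative beats it.
Others bid (6, 13): truth gives 0; no alternative beats it.
(Checking all 16 profiles: 14 have a profitable deviation, 2 do not.)

14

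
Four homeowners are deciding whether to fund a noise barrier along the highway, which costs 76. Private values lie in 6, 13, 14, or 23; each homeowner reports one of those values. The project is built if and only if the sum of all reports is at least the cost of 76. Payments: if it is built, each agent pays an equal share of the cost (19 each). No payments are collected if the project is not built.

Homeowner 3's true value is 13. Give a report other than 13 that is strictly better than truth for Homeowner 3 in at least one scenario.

Suppose Homeowner 1 reports 23, Homeowner 2 reports 23 and Homeowner 4 reports 23.
Report 13: project built, pays 19, utility 13 - 19 = -6.
Report 6: project not built, utility 0.
So reporting 6 beats truth here (0 > -6).

6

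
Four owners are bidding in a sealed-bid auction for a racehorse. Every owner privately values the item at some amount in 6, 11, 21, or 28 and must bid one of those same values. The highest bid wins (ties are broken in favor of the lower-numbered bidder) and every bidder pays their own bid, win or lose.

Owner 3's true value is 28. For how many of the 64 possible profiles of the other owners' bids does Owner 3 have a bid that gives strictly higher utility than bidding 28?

Others bid (6, 6, 6): truth gives 0; bid 11 gives 17 > 0. Violating.
Others bid (6, 6, 11): truth gives 0; bid 11 gives 17 > 0. Violating.
Others bid (6, 6, 21): truth gives 0; bid 21 gives 7 > 0. Violating.
Others bid (6, 11, 6): truth gives 0; bid 21 gives 7 > 0. Violating.
Others bid (6, 6, 28): truth gives 0; no alternative beats it.
Others bid (6, 11, 28): truth gives 0; no alternative beats it.
(Checking all 64 profiles: 40 have a profitable deviation, 24 do not.)

40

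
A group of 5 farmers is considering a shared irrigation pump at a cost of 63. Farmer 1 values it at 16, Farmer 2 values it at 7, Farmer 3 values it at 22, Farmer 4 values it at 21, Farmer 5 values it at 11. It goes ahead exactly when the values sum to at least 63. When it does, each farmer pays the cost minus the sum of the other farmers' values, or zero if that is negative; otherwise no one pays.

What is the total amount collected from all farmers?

Total value 77 ≥ cost 63, so it is built.
Farmer 1: others sum to 61; max(0, 63 - 61) = 2.
Farmer 2: others sum to 70; max(0, 63 - 70) = 0.
Farmer 3: others sum to 55; max(0, 63 - 55) = 8.
Farmer 4: others sum to 56; max(0, 63 - 56) = 7.
Farmer 5: others sum to 66; max(0, 63 - 66) = 0.
Total collected = 2 + 0 + 8 + 7 + 0 = 17.

17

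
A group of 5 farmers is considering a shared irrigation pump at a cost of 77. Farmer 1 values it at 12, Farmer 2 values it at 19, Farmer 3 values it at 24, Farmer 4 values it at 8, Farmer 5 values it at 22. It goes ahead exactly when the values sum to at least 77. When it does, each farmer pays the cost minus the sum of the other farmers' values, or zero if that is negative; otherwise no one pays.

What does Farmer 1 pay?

4

Total value 85 ≥ cost 77, so the project is built.
The other farmers' values sum to 73.
Cost minus that sum is 77 - 73 = 4.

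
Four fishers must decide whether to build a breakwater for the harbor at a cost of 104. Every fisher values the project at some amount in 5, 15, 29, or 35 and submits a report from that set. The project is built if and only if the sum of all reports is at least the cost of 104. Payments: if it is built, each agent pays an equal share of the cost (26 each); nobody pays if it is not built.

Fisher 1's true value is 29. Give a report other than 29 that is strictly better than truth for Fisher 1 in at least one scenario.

35

Suppose Fisher 2 reports 5, Fisher 3 reports 29 and Fisher 4 reports 35.
Report 29: project not built, utility 0.
Report 35: project built, pays 26, utility 29 - 26 = 3.
So reporting 35 beats truth here (3 > 0).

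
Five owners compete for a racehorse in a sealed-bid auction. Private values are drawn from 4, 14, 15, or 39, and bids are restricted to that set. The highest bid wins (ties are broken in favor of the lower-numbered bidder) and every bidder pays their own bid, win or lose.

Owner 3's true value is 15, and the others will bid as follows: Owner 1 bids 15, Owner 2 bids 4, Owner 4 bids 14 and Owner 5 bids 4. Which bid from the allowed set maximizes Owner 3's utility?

Bid 4: loses but pays 4, utility -4.
Bid 14: loses but pays 14, utility -14.
Bid 15: loses but pays 15, utility -15.
Bid 39: wins, pays 39, utility 15 - 39 = -24.
The best choice is 4 with utility -4.

4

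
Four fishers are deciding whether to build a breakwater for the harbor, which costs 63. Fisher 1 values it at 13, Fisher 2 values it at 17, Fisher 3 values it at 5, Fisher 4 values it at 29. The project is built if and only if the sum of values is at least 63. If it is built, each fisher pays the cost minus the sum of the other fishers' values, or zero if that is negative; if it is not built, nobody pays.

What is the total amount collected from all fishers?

Total value 64 ≥ cost 63, so it is built.
Fisher 1: others sum to 51; max(0, 63 - 51) = 12.
Fisher 2: others sum to 47; max(0, 63 - 47) = 16.
Fisher 3: others sum to 59; max(0, 63 - 59) = 4.
Fisher 4: others sum to 35; max(0, 63 - 35) = 28.
Total collected = 12 + 16 + 4 + 28 = 60.

60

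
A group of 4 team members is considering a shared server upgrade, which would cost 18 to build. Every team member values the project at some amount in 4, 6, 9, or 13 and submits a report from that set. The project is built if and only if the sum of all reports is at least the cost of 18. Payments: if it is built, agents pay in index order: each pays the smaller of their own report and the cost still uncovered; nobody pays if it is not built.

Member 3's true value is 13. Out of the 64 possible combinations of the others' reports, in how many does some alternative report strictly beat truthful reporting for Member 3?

Others report (4, 4, 4): truth gives 3; report 6 gives 7 > 3. Violating.
Others report (4, 4, 6): truth gives 3; report 4 gives 9 > 3. Violating.
Others report (4, 4, 9): truth gives 3; report 4 gives 9 > 3. Violating.
Others report (4, 4, 13): truth gives 3; report 4 gives 9 > 3. Violating.
Others report (4, 13, 4): truth gives 12; no alternative beats it.
Others report (4, 13, 6): truth gives 12; no alternative beats it.
(Checking all 64 profiles: 24 have a profitable deviation, 40 do not.)

24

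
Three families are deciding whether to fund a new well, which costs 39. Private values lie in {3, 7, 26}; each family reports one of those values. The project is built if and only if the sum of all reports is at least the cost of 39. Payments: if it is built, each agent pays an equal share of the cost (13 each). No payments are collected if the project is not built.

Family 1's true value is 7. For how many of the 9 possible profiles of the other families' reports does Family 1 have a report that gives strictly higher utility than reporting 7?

Others report (7, 26): truth gives -6; report 3 gives 0 > -6. Violating.
Others report (26, 7): truth gives -6; report 3 gives 0 > -6. Violating.
Others report (3, 3): truth gives 0; no alternative beats it.
Others report (3, 7): truth gives 0; no alternative beats it.
(Checking all 9 profiles: 2 have a profitable deviation, 7 do not.)

2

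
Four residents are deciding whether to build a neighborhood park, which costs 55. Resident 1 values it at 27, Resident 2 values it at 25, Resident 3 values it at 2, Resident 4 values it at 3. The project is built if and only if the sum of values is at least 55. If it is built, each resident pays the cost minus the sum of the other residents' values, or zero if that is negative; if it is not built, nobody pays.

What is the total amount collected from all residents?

Total value 57 ≥ cost 55, so it is built.
Resident 1: others sum to 30; max(0, 55 - 30) = 25.
Resident 2: others sum to 32; max(0, 55 - 32) = 23.
Resident 3: others sum to 55; max(0, 55 - 55) = 0.
Resident 4: others sum to 54; max(0, 55 - 54) = 1.
Total collected = 25 + 23 + 0 + 1 = 49.

49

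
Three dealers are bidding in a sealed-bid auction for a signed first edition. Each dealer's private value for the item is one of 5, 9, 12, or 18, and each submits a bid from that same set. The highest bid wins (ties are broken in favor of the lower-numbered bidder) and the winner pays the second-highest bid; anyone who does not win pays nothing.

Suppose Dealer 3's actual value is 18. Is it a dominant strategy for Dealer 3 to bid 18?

Yes

Check each profile of the others' bids and compare truth against every alternative bid.
Others bid (5, 12): truth gives 6, best alternative gives 0.
Others bid (9, 12): truth gives 6, best alternative gives 0.
Others bid (12, 5): truth gives 6, best alternative gives 0.
Others bid (12, 9): truth gives 6, best alternative gives 0.
Others bid (12, 12): truth gives 6, best alternative gives 0.
Others bid (5, 5): truth gives 13, best alternative gives 13.
(Remaining 10 profiles checked similarly; truth is weakly best in each.)
In every case the truthful bid is at least as good as any alternative, so it is a dominant strategy.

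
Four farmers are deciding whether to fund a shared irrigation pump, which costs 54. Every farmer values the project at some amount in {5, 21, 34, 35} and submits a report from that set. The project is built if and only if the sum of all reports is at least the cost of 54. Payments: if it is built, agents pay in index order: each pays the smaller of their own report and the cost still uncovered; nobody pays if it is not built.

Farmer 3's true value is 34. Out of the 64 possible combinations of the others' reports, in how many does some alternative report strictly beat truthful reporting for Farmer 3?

Others report (5, 5, 34): truth gives 0; report 21 gives 13 > 0. Violating.
Others report (5, 5, 35): truth gives 0; report 21 gives 13 > 0. Violating.
Others report (5, 21, 21): truth gives 6; report 21 gives 13 > 6. Violating.
Others report (5, 21, 34): truth gives 6; report 5 gives 29 > 6. Violating.
Others report (5, 5, 5): truth gives 0; no alternative beats it.
Others report (5, 5, 21): truth gives 0; no alternative beats it.
(Checking all 64 profiles: 23 have a profitable deviation, 41 do not.)

23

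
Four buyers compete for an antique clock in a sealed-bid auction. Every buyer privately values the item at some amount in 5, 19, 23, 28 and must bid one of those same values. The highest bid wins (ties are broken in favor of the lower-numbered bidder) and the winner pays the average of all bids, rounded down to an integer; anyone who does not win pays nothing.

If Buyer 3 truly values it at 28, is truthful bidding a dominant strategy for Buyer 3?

Consider the case where Buyer 1 bids 5, Buyer 2 bids 5 and Buyer 4 bids 5.
Truthful bid 28: wins, pays 10, utility 28 - 10 = 18.
Bid 19 instead: wins, pays 8, utility 28 - 8 = 20.
Since 20 > 18, bidding 19 is strictly better here, so truthful bidding is not dominant.

No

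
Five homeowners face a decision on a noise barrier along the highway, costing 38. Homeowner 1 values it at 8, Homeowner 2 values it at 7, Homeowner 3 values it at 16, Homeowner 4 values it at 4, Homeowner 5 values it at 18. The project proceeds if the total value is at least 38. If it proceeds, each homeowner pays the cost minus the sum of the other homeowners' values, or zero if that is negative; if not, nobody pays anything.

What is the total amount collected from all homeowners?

4

Total value 53 ≥ cost 38, so it is built.
Homeowner 1: others sum to 45; max(0, 38 - 45) = 0.
Homeowner 2: others sum to 46; max(0, 38 - 46) = 0.
Homeowner 3: others sum to 37; max(0, 38 - 37) = 1.
Homeowner 4: others sum to 49; max(0, 38 - 49) = 0.
Homeowner 5: others sum to 35; max(0, 38 - 35) = 3.
Total collected = 0 + 0 + 1 + 0 + 3 = 4.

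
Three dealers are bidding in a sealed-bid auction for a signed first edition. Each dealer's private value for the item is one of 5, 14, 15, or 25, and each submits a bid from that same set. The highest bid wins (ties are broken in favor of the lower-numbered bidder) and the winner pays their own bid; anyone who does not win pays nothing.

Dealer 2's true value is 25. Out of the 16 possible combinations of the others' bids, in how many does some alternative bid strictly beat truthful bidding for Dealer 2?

6

Others bid (5, 5): truth gives 0; bid 14 gives 11 > 0. Violating.
Others bid (5, 14): truth gives 0; bid 14 gives 11 > 0. Violating.
Others bid (5, 15): truth gives 0; bid 15 gives 10 > 0. Violating.
Others bid (14, 5): truth gives 0; bid 15 gives 10 > 0. Violating.
Others bid (5, 25): truth gives 0; no alternative beats it.
Others bid (14, 25): truth gives 0; no alternative beats it.
(Checking all 16 profiles: 6 have a profitable deviation, 10 do not.)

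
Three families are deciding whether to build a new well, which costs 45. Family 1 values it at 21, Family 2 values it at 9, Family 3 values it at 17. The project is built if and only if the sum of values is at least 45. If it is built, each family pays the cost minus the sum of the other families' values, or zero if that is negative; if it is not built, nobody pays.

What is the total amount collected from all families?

Total value 47 ≥ cost 45, so it is built.
Family 1: others sum to 26; max(0, 45 - 26) = 19.
Family 2: others sum to 38; max(0, 45 - 38) = 7.
Family 3: others sum to 30; max(0, 45 - 30) = 15.
Total collected = 19 + 7 + 15 = 41.

41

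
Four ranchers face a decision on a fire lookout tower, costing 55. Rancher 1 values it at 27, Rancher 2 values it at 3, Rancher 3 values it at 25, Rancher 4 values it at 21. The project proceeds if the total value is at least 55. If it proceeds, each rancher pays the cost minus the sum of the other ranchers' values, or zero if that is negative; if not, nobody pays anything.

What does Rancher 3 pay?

Total value 76 ≥ cost 55, so the project is built.
The other ranchers' values sum to 51.
Cost minus that sum is 55 - 51 = 4.

4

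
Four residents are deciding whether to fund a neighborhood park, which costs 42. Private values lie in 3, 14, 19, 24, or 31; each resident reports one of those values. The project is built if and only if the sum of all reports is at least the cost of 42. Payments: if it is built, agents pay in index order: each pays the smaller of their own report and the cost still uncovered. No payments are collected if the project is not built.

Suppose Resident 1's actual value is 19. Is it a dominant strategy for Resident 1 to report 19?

Consider the case where Resident 2 reports 3, Resident 3 reports 3 and Resident 4 reports 24.
Truthful report 19: project built, pays 19, utility 19 - 19 = 0.
Report 14 instead: project built, pays 14, utility 19 - 14 = 5.
Since 5 > 0, reporting 14 is strictly better here, so truthful reporting is not dominant.

No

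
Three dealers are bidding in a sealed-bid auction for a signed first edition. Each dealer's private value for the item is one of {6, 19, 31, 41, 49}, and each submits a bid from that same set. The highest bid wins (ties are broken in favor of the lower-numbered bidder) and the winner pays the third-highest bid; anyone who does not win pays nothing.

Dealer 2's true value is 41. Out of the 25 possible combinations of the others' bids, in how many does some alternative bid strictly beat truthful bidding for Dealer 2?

6

Others bid (6, 49): truth gives 0; bid 49 gives 35 > 0. Violating.
Others bid (19, 49): truth gives 0; bid 49 gives 22 > 0. Violating.
Others bid (31, 49): truth gives 0; bid 49 gives 10 > 0. Violating.
Others bid (41, 6): truth gives 0; bid 49 gives 35 > 0. Violating.
Others bid (6, 6): truth gives 35; no alternative beats it.
Others bid (6, 19): truth gives 35; no alternative beats it.
(Checking all 25 profiles: 6 have a profitable deviation, 19 do not.)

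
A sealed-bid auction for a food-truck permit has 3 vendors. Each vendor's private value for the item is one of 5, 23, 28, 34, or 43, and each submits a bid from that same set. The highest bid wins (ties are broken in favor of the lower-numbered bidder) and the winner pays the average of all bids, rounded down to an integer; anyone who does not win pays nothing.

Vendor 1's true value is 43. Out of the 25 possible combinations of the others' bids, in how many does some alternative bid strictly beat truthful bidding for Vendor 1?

16

Others bid (5, 5): truth gives 26; bid 5 gives 38 > 26. Violating.
Others bid (5, 23): truth gives 20; bid 23 gives 26 > 20. Violating.
Others bid (5, 28): truth gives 18; bid 28 gives 23 > 18. Violating.
Others bid (5, 34): truth gives 16; bid 34 gives 19 > 16. Violating.
Others bid (5, 43): truth gives 13; no alternative beats it.
Others bid (23, 43): truth gives 7; no alternative beats it.
(Checking all 25 profiles: 16 have a profitable deviation, 9 do not.)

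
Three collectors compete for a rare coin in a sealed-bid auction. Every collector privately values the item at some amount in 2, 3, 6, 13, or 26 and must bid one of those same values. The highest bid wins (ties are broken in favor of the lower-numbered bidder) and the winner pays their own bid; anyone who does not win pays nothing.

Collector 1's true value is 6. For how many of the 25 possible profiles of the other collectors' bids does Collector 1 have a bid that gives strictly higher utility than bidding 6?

4

Others bid (2, 2): truth gives 0; bid 2 gives 4 > 0. Violating.
Others bid (2, 3): truth gives 0; bid 3 gives 3 > 0. Violating.
Others bid (3, 2): truth gives 0; bid 3 gives 3 > 0. Violating.
Others bid (3, 3): truth gives 0; bid 3 gives 3 > 0. Violating.
Others bid (2, 6): truth gives 0; no alternative beats it.
Others bid (2, 13): truth gives 0; no alternative beats it.
(Checking all 25 profiles: 4 have a profitable deviation, 21 do not.)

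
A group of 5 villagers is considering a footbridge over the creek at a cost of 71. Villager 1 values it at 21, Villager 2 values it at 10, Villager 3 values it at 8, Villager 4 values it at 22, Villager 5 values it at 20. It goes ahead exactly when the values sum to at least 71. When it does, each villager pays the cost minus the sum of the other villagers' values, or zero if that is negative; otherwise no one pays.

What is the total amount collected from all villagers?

33

Total value 81 ≥ cost 71, so it is built.
Villager 1: others sum to 60; max(0, 71 - 60) = 11.
Villager 2: others sum to 71; max(0, 71 - 71) = 0.
Villager 3: others sum to 73; max(0, 71 - 73) = 0.
Villager 4: others sum to 59; max(0, 71 - 59) = 12.
Villager 5: others sum to 61; max(0, 71 - 61) = 10.
Total collected = 11 + 0 + 0 + 12 + 10 = 33.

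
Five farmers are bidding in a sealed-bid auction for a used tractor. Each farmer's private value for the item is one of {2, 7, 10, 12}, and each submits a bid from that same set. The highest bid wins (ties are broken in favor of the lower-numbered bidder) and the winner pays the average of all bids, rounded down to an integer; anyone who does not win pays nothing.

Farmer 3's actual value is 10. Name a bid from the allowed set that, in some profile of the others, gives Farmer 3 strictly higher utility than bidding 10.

12

Suppose Farmer 1 bids 2, Farmer 2 bids 2, Farmer 4 bids 2 and Farmer 5 bids 12.
Bid 10: loses, pays 0, utility 0.
Bid 12: wins, pays 6, utility 10 - 6 = 4.
So bidding 12 beats truth here (4 > 0).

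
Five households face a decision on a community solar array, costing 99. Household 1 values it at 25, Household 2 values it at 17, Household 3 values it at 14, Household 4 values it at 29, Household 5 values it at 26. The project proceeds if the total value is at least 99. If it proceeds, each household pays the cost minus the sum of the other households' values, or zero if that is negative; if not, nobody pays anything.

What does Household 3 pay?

2

Total value 111 ≥ cost 99, so the project is built.
The other households' values sum to 97.
Cost minus that sum is 99 - 97 = 2.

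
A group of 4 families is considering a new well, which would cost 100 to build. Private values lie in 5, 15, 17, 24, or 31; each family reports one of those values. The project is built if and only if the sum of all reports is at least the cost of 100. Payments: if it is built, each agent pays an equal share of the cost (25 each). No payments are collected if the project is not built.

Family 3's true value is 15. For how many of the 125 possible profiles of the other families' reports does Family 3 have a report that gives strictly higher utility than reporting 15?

Others report (24, 31, 31): truth gives -10; report 5 gives 0 > -10. Violating.
Others report (31, 24, 31): truth gives -10; report 5 gives 0 > -10. Violating.
Others report (31, 31, 24): truth gives -10; report 5 gives 0 > -10. Violating.
Others report (31, 31, 31): truth gives -10; report 5 gives 0 > -10. Violating.
Others report (5, 5, 5): truth gives 0; no alternative beats it.
Others report (5, 5, 15): truth gives 0; no alternative beats it.
(Checking all 125 profiles: 4 have a profitable deviation, 121 do not.)

4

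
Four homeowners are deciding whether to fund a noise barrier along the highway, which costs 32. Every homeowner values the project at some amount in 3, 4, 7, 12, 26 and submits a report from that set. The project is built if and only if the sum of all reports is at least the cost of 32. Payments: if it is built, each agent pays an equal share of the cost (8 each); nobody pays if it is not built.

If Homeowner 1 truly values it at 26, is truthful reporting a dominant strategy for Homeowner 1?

Yes

Check each profile of the others' reports and compare truth against every alternative report.
Others report (3, 3, 3): truth gives 18, best alternative gives 0.
Others report (3, 3, 4): truth gives 18, best alternative gives 0.
Others report (3, 3, 7): truth gives 18, best alternative gives 0.
Others report (3, 3, 12): truth gives 18, best alternative gives 0.
Others report (3, 4, 3): truth gives 18, best alternative gives 0.
Others report (3, 4, 4): truth gives 18, best alternative gives 0.
(Remaining 119 profiles checked similarly; truth is weakly best in each.)
In every case the truthful report is at least as good as any alternative, so it is a dominant strategy.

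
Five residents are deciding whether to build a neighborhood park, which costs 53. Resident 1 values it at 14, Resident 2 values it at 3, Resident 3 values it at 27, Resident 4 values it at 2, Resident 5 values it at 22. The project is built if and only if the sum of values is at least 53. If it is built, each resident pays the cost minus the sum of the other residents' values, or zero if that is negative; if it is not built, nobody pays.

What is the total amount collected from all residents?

Total value 68 ≥ cost 53, so it is built.
Resident 1: others sum to 54; max(0, 53 - 54) = 0.
Resident 2: others sum to 65; max(0, 53 - 65) = 0.
Resident 3: others sum to 41; max(0, 53 - 41) = 12.
Resident 4: others sum to 66; max(0, 53 - 66) = 0.
Resident 5: others sum to 46; max(0, 53 - 46) = 7.
Total collected = 0 + 0 + 12 + 0 + 7 = 19.

19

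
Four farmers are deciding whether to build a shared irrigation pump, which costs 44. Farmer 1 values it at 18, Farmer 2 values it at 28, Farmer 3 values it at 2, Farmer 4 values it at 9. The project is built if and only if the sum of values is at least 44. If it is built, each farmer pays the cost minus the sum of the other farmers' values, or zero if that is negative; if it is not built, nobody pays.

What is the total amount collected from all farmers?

Total value 57 ≥ cost 44, so it is built.
Farmer 1: others sum to 39; max(0, 44 - 39) = 5.
Farmer 2: others sum to 29; max(0, 44 - 29) = 15.
Farmer 3: others sum to 55; max(0, 44 - 55) = 0.
Farmer 4: others sum to 48; max(0, 44 - 48) = 0.
Total collected = 5 + 15 + 0 + 0 = 20.

20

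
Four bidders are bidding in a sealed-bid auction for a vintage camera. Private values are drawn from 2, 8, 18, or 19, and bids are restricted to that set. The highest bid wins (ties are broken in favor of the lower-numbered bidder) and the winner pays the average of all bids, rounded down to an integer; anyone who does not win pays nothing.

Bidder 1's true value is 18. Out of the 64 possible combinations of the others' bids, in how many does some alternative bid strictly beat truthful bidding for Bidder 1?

38

Others bid (2, 2, 2): truth gives 12; bid 2 gives 16 > 12. Violating.
Others bid (2, 2, 8): truth gives 11; bid 8 gives 13 > 11. Violating.
Others bid (2, 2, 19): truth gives 0; bid 19 gives 8 > 0. Violating.
Others bid (2, 8, 2): truth gives 11; bid 8 gives 13 > 11. Violating.
Others bid (2, 2, 18): truth gives 8; no alternative beats it.
Others bid (2, 8, 18): truth gives 7; no alternative beats it.
(Checking all 64 profiles: 38 have a profitable deviation, 26 do not.)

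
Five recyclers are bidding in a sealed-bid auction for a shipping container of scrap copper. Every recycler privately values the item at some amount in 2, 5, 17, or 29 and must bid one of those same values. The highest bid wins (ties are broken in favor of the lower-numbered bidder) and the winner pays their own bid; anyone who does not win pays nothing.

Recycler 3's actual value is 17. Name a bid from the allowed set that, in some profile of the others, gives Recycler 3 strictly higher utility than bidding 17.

5

Suppose Recycler 1 bids 2, Recycler 2 bids 2, Recycler 4 bids 2 and Recycler 5 bids 2.
Bid 17: wins, pays 17, utility 17 - 17 = 0.
Bid 5: wins, pays 5, utility 17 - 5 = 12.
So bidding 5 beats truth here (12 > 0).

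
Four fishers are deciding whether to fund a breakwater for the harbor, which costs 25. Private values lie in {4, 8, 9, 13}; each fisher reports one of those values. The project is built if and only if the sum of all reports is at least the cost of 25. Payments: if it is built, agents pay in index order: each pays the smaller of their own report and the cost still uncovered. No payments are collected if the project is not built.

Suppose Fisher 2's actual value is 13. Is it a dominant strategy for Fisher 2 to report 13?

Consider the case where Fisher 1 reports 4, Fisher 3 reports 4 and Fisher 4 reports 8.
Truthful report 13: project built, pays 13, utility 13 - 13 = 0.
Report 9 instead: project built, pays 9, utility 13 - 9 = 4.
Since 4 > 0, reporting 9 is strictly better here, so truthful reporting is not dominant.

No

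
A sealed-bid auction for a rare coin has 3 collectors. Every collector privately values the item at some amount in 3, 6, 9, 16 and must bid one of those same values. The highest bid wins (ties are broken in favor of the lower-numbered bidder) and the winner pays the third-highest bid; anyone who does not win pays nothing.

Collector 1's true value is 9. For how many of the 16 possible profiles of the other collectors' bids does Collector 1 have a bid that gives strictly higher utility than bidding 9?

Others bid (3, 16): truth gives 0; bid 16 gives 6 > 0. Violating.
Others bid (6, 16): truth gives 0; bid 16 gives 3 > 0. Violating.
Others bid (16, 3): truth gives 0; bid 16 gives 6 > 0. Violating.
Others bid (16, 6): truth gives 0; bid 16 gives 3 > 0. Violating.
Others bid (3, 3): truth gives 6; no alternative beats it.
Others bid (3, 6): truth gives 6; no alternative beats it.
(Checking all 16 profiles: 4 have a profitable deviation, 12 do not.)

4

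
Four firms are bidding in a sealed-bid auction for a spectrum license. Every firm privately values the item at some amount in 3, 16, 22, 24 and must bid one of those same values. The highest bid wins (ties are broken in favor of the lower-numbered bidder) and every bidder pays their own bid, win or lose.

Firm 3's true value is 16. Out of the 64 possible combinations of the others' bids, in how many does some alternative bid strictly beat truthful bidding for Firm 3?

Others bid (3, 3, 22): truth gives -16; bid 3 gives -3 > -16. Violating.
Others bid (3, 3, 24): truth gives -16; bid 3 gives -3 > -16. Violating.
Others bid (3, 16, 3): truth gives -16; bid 3 gives -3 > -16. Violating.
Others bid (3, 16, 16): truth gives -16; bid 3 gives -3 > -16. Violating.
Others bid (3, 3, 3): truth gives 0; no alternative beats it.
Others bid (3, 3, 16): truth gives 0; no alternative beats it.
(Checking all 64 profiles: 62 have a profitable deviation, 2 do not.)

62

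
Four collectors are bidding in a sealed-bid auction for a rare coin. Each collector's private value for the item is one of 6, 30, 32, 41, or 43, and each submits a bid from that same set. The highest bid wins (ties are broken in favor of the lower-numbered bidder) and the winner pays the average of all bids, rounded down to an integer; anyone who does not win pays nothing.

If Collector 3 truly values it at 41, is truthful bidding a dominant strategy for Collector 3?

Consider the case where Collector 1 bids 6, Collector 2 bids 6 and Collector 4 bids 6.
Truthful bid 41: wins, pays 14, utility 41 - 14 = 27.
Bid 30 instead: wins, pays 12, utility 41 - 12 = 29.
Since 29 > 27, bidding 30 is strictly better here, so truthful bidding is not dominant.

No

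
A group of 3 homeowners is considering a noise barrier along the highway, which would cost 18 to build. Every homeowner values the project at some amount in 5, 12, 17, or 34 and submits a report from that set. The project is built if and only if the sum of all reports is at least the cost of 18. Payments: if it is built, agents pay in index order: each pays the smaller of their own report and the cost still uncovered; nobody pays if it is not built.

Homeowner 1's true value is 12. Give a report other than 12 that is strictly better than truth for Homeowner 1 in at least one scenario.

5

Suppose Homeowner 2 reports 5 and Homeowner 3 reports 12.
Report 12: project built, pays 12, utility 12 - 12 = 0.
Report 5: project built, pays 5, utility 12 - 5 = 7.
So reporting 5 beats truth here (7 > 0).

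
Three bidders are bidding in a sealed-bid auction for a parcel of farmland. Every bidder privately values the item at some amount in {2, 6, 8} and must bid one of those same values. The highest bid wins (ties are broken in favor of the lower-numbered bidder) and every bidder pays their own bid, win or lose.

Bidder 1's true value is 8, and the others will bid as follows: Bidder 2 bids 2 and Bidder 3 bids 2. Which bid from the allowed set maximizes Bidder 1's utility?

2

Bid 2: wins, pays 2, utility 8 - 2 = 6.
Bid 6: wins, pays 6, utility 8 - 6 = 2.
Bid 8: wins, pays 8, utility 8 - 8 = 0.
The best choice is 2 with utility 6.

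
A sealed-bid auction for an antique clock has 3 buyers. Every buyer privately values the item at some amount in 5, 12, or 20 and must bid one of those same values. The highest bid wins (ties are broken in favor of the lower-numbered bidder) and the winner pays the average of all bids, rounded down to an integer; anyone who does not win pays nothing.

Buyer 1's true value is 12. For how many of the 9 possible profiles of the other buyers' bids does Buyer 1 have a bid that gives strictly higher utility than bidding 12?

Others bid (5, 5): truth gives 5; bid 5 gives 7 > 5. Violating.
Others bid (5, 12): truth gives 3; no alternative beats it.
Others bid (5, 20): truth gives 0; no alternative beats it.
(Checking all 9 profiles: 1 has a profitable deviation, 8 do not.)

1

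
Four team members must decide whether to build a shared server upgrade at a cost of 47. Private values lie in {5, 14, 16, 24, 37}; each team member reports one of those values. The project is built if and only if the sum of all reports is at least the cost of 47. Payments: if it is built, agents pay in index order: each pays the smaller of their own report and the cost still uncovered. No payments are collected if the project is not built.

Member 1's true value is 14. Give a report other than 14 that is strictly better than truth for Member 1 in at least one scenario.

5

Suppose Member 2 reports 5, Member 3 reports 5 and Member 4 reports 37.
Report 14: project built, pays 14, utility 14 - 14 = 0.
Report 5: project built, pays 5, utility 14 - 5 = 9.
So reporting 5 beats truth here (9 > 0).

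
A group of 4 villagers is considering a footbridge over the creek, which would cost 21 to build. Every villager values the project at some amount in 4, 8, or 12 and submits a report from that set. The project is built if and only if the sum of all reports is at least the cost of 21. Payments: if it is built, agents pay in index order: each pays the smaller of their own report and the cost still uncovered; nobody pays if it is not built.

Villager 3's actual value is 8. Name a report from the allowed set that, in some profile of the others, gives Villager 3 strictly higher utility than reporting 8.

Suppose Villager 1 reports 4, Villager 2 reports 4 and Villager 4 reports 12.
Report 8: project built, pays 8, utility 8 - 8 = 0.
Report 4: project built, pays 4, utility 8 - 4 = 4.
So reporting 4 beats truth here (4 > 0).

4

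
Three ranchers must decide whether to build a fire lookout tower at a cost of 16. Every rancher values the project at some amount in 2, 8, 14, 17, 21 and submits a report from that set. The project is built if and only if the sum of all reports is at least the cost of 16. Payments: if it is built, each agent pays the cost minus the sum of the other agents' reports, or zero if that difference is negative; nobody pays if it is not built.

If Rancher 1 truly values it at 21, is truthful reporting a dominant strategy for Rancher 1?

Yes

Check each profile of the others' reports and compare truth against every alternative report.
Others report (2, 14): truth gives 21, best alternative gives 21.
Others report (2, 17): truth gives 21, best alternative gives 21.
Others report (2, 21): truth gives 21, best alternative gives 21.
Others report (8, 8): truth gives 21, best alternative gives 21.
Others report (8, 14): truth gives 21, best alternative gives 21.
Others report (8, 17): truth gives 21, best alternative gives 21.
(Remaining 19 profiles checked similarly; truth is weakly best in each.)
In every case the truthful report is at least as good as any alternative, so it is a dominant strategy.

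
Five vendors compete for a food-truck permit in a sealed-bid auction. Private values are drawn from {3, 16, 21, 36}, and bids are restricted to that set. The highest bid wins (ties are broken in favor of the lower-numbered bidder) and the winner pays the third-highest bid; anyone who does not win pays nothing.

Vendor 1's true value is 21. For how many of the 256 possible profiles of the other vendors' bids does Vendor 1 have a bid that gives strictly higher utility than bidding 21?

Others bid (3, 3, 3, 36): truth gives 0; bid 36 gives 18 > 0. Violating.
Others bid (3, 3, 16, 36): truth gives 0; bid 36 gives 5 > 0. Violating.
Others bid (3, 3, 36, 3): truth gives 0; bid 36 gives 18 > 0. Violating.
Others bid (3, 3, 36, 16): truth gives 0; bid 36 gives 5 > 0. Violating.
Others bid (3, 3, 3, 3): truth gives 18; no alternative beats it.
Others bid (3, 3, 3, 16): truth gives 18; no alternative beats it.
(Checking all 256 profiles: 32 have a profitable deviation, 224 do not.)

32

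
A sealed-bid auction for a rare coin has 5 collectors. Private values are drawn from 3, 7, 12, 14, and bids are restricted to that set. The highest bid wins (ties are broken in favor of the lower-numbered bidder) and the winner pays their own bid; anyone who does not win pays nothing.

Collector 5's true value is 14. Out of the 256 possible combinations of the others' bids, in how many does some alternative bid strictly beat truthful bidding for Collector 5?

Others bid (3, 3, 3, 3): truth gives 0; bid 7 gives 7 > 0. Violating.
Others bid (3, 3, 3, 7): truth gives 0; bid 12 gives 2 > 0. Violating.
Others bid (3, 3, 7, 3): truth gives 0; bid 12 gives 2 > 0. Violating.
Others bid (3, 3, 7, 7): truth gives 0; bid 12 gives 2 > 0. Violating.
Others bid (3, 3, 3, 12): truth gives 0; no alternative beats it.
Others bid (3, 3, 3, 14): truth gives 0; no alternative beats it.
(Checking all 256 profiles: 16 have a profitable deviation, 240 do not.)

16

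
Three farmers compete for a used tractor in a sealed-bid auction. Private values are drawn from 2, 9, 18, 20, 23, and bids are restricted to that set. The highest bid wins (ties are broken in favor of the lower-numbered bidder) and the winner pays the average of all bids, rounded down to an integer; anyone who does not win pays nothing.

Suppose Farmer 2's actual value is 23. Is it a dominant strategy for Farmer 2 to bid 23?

No

Consider the case where Farmer 1 bids 2 and Farmer 3 bids 2.
Truthful bid 23: wins, pays 9, utility 23 - 9 = 14.
Bid 9 instead: wins, pays 4, utility 23 - 4 = 19.
Since 19 > 14, bidding 9 is strictly better here, so truthful bidding is not dominant.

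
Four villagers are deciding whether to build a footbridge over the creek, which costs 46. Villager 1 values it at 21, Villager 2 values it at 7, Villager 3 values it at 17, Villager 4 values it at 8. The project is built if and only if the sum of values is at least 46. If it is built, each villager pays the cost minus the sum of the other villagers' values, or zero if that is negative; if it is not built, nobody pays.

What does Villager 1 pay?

Total value 53 ≥ cost 46, so the project is built.
The other villagers' values sum to 32.
Cost minus that sum is 46 - 32 = 14.

14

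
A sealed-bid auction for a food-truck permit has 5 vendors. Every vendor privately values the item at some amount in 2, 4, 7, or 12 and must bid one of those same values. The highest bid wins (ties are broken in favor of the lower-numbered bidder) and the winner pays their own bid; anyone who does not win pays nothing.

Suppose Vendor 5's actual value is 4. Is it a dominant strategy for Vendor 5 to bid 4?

Yes

Check each profile of the others' bids and compare truth against every alternative bid.
Others bid (2, 2, 2, 2): truth gives 0, best alternative gives 0.
Others bid (2, 2, 2, 4): truth gives 0, best alternative gives 0.
Others bid (2, 2, 2, 7): truth gives 0, best alternative gives 0.
Others bid (2, 2, 2, 12): truth gives 0, best alternative gives 0.
Others bid (2, 2, 4, 2): truth gives 0, best alternative gives 0.
Others bid (2, 2, 4, 4): truth gives 0, best alternative gives 0.
(Remaining 250 profiles checked similarly; truth is weakly best in each.)
In every case the truthful bid is at least as good as any alternative, so it is a dominant strategy.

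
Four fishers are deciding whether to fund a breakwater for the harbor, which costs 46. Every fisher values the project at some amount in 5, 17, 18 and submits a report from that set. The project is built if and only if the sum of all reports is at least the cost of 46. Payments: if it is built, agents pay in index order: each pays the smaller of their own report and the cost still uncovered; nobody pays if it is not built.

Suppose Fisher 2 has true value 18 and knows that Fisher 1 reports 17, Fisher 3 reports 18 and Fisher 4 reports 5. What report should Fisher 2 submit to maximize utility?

Report 5: project not built, utility 0.
Report 17: project built, pays 17, utility 18 - 17 = 1.
Report 18: project built, pays 18, utility 18 - 18 = 0.
The best choice is 17 with utility 1.

17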